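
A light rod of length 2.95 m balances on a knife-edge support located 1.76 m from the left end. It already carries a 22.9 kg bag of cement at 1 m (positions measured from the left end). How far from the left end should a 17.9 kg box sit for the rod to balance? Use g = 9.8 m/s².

Sum moments about the knife-edge support (at 1.76 m from the left end) (the support reaction has zero arm there).
Bag of cement: 22.9 × 9.8 = 224.4 N down at 1 m → arm 0.76 m, τ = 224.4 × 0.76 = 170.5 N·m counterclockwise.
Net moment of existing loads = 170.5 N·m counterclockwise.
The box weighs 17.9 × 9.8 = 175.4 N and must supply an equal clockwise moment, so its lever arm about the knife-edge support is 170.5 / 175.4 = 0.972 m.
That puts it at 1.76 + 0.972 = 2.73 m from the left end.

x ≈ 2.73 m from the left end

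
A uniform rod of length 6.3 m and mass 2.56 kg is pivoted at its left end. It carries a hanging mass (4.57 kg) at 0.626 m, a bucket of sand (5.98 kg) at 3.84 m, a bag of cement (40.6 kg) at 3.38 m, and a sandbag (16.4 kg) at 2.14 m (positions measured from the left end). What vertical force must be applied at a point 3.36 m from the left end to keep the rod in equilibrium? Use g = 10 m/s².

Take moments about the left end.
Beam weight: 2.56 × 10 = 25.6 N down at 3.15 m → arm 3.15 m, τ = 25.6 × 3.15 = 80.64 N·m clockwise.
Hanging mass: 4.57 × 10 = 45.7 N down at 0.626 m → arm 0.626 m, τ = 45.7 × 0.626 = 28.61 N·m clockwise.
Bucket of sand: 5.98 × 10 = 59.8 N down at 3.84 m → arm 3.84 m, τ = 59.8 × 3.84 = 229.6 N·m clockwise.
Bag of cement: 40.6 × 10 = 406 N down at 3.38 m → arm 3.38 m, τ = 406 × 3.38 = 1372 N·m clockwise.
Sandbag: 16.4 × 10 = 164 N down at 2.14 m → arm 2.14 m, τ = 164 × 2.14 = 351 N·m clockwise.
Net moment of the loads = 2062 N·m clockwise.
The upward force F acts at a point 3.36 m from the left end, arm 3.36 m, giving F × 3.36 counterclockwise.
Στ = 0 ⇒ F × 3.36 = 2062 ⇒ F = 2062 / 3.36 = 614 N.

F ≈ 614 N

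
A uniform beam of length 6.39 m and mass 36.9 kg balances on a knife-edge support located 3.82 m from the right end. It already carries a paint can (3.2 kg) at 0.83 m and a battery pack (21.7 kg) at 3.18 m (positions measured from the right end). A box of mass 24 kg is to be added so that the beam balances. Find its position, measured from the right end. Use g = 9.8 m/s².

Choose the knife-edge support (at 3.82 m from the right end) as the axis so the support reaction has zero arm there.
Beam weight: 36.9 × 9.8 = 361.6 N down at 3.195 m → arm 0.625 m, τ = 361.6 × 0.625 = 226 N·m clockwise.
Paint can: 3.2 × 9.8 = 31.36 N down at 0.83 m → arm 2.99 m, τ = 31.36 × 2.99 = 93.77 N·m clockwise.
Battery pack: 21.7 × 9.8 = 212.7 N down at 3.18 m → arm 0.64 m, τ = 212.7 × 0.64 = 136.1 N·m clockwise.
Net moment of existing loads = 455.9 N·m clockwise.
The box weighs 24 × 9.8 = 235.2 N and must supply an equal counterclockwise moment, so its lever arm about the knife-edge support is 455.9 / 235.2 = 1.94 m.
That puts it at 3.82 + 1.94 = 5.76 m from the right end.

x ≈ 5.76 m from the right end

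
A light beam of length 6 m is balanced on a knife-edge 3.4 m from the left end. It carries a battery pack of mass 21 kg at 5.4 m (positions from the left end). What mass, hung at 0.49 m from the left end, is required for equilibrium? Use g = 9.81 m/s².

Choose the knife-edge (at 3.4 m from the left end) as the axis so the support reaction has zero arm there.
Battery pack: 21 × 9.81 = 206 N down at 5.4 m → arm 2 m, τ = 206 × 2 = 412 N·m clockwise.
Net moment of known loads = 412 N·m clockwise.
An unknown mass m at 0.49 m has arm 2.91 m; its moment is m·g·2.91 counterclockwise.
For rotational equilibrium, m × 9.81 × 2.91 = 412, so m = 412 / (9.81 × 2.91) = 14.4 kg.

m ≈ 14.4 kg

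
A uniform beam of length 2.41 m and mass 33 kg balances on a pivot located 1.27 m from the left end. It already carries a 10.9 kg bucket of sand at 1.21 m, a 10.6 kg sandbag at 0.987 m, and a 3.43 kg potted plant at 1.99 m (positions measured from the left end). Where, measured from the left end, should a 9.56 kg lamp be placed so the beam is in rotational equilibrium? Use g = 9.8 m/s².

x ≈ 1.62 m from the left end

Choose the pivot (at 1.27 m from the left end) as the axis so the support reaction has zero arm there.
Beam weight: 33 × 9.8 = 323.4 N down at 1.205 m → arm 0.065 m, τ = 323.4 × 0.065 = 21.02 N·m counterclockwise.
Bucket of sand: 10.9 × 9.8 = 106.8 N down at 1.21 m → arm 0.06 m, τ = 106.8 × 0.06 = 6.408 N·m counterclockwise.
Sandbag: 10.6 × 9.8 = 103.9 N down at 0.987 m → arm 0.283 m, τ = 103.9 × 0.283 = 29.4 N·m counterclockwise.
Potted plant: 3.43 × 9.8 = 33.61 N down at 1.99 m → arm 0.72 m, τ = 33.61 × 0.72 = 24.2 N·m clockwise.
Net moment of existing loads = 32.63 N·m counterclockwise.
The lamp weighs 9.56 × 9.8 = 93.69 N and must supply an equal clockwise moment, so its lever arm about the pivot is 32.63 / 93.69 = 0.348 m.
That puts it at 1.27 + 0.348 = 1.62 m from the left end.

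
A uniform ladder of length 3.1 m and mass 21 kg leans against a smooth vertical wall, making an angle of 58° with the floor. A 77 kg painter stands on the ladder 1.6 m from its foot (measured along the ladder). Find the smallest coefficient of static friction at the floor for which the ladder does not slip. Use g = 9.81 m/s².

Take moments about the foot of the ladder.
Ladder weight 21×9.81 = 206 N acts at 1.55 m along the ladder; its horizontal arm is 1.55·cos58° = 0.8214 m → τ = 169.2 N·m clockwise.
Painter: 77×9.81 = 755.4 N at 1.6 m → arm 0.8479 m → τ = 640.5 N·m clockwise.
Wall normal N acts horizontally at the top; its moment arm is the height L sinθ = 3.1·sin58° = 2.629 m, counterclockwise.
For rotational equilibrium, N × 2.629 = 809.7, so N = 308 N.
ΣFx = 0 ⇒ f = N_wall = 308 N. ΣFy = 0 ⇒ N_floor = 961.4 N.
μ_min = f / N_floor = 308 / 961.4 = 0.32.

μ_min ≈ 0.32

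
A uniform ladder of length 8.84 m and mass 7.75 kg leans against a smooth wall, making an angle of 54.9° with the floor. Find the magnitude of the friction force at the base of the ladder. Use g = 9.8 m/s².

Choose the foot of the ladder as the axis so the floor normal and friction both act there and drop out.
Ladder weight 7.75×9.8 = 75.95 N acts at 4.42 m along the ladder; its horizontal arm is 4.42·cos54.9° = 2.542 m → τ = 193.1 N·m clockwise.
Wall normal N acts horizontally at the top; its moment arm is the height L sinθ = 8.84·sin54.9° = 7.232 m, counterclockwise.
Balancing moments: N × 7.232 = 193.1, giving N = 26.7 N.
ΣFx = 0: friction at the foot balances the wall's push, so f = N_wall = 26.7 N.

f ≈ 26.7 N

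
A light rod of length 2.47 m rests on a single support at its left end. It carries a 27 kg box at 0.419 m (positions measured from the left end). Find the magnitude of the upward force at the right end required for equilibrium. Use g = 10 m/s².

Take moments about the left end.
Box: 27 × 10 = 270 N down at 0.419 m → arm 0.419 m, τ = 270 × 0.419 = 113.1 N·m clockwise.
Net moment of the loads = 113.1 N·m clockwise.
The upward force F acts at the right end, arm 2.47 m, giving F × 2.47 counterclockwise.
Στ = 0 ⇒ F × 2.47 = 113.1 ⇒ F = 113.1 / 2.47 = 45.8 N.

F ≈ 45.8 N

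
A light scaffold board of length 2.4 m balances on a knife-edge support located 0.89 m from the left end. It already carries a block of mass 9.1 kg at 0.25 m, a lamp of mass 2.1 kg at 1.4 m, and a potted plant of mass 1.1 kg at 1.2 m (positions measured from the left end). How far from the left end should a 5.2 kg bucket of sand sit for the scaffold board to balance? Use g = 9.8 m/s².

x ≈ 1.74 m from the left end

Sum moments about the knife-edge support (at 0.89 m from the left end) (the support reaction has zero arm there).
Block: 9.1 × 9.8 = 89.18 N down at 0.25 m → arm 0.64 m, τ = 89.18 × 0.64 = 57.08 N·m counterclockwise.
Lamp: 2.1 × 9.8 = 20.58 N down at 1.4 m → arm 0.51 m, τ = 20.58 × 0.51 = 10.5 N·m clockwise.
Potted plant: 1.1 × 9.8 = 10.78 N down at 1.2 m → arm 0.31 m, τ = 10.78 × 0.31 = 3.342 N·m clockwise.
Net moment of existing loads = 43.24 N·m counterclockwise.
The bucket of sand weighs 5.2 × 9.8 = 50.96 N and must supply an equal clockwise moment, so its lever arm about the knife-edge support is 43.24 / 50.96 = 0.849 m.
That puts it at 0.89 + 0.849 = 1.74 m from the left end.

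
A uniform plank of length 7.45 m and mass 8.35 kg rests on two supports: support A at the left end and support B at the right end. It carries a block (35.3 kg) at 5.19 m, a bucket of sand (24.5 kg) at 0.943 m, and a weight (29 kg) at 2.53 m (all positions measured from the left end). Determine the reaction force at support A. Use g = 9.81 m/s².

Sum moments about support B (its reaction then has zero moment arm).
Beam weight: 8.35 × 9.81 = 81.91 N down at 3.725 m → arm 3.725 m, τ = 81.91 × 3.725 = 305.1 N·m counterclockwise.
Block: 35.3 × 9.81 = 346.3 N down at 5.19 m → arm 2.26 m, τ = 346.3 × 2.26 = 782.6 N·m counterclockwise.
Bucket of sand: 24.5 × 9.81 = 240.3 N down at 0.943 m → arm 6.507 m, τ = 240.3 × 6.507 = 1564 N·m counterclockwise.
Weight: 29 × 9.81 = 284.5 N down at 2.53 m → arm 4.92 m, τ = 284.5 × 4.92 = 1400 N·m counterclockwise.
Net load moment about support B = 4052 N·m counterclockwise.
Reaction R at support A is upward at 0 m, arm 7.45 m → moment R × 7.45 clockwise.
For rotational equilibrium, R × 7.45 = 4052, so R = 544 N.

R_A ≈ 544 N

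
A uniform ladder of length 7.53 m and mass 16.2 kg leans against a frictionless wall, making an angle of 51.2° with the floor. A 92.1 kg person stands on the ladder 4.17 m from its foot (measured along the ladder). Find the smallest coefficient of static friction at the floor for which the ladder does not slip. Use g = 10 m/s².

μ_min ≈ 0.439

Taking torques about the foot of the ladder:
Ladder weight 16.2×10 = 162 N acts at 3.765 m along the ladder; its horizontal arm is 3.765·cos51.2° = 2.359 m → τ = 382.2 N·m clockwise.
Person: 92.1×10 = 921 N at 4.17 m → arm 2.613 m → τ = 2407 N·m clockwise.
Wall normal N acts horizontally at the top; its moment arm is the height L sinθ = 7.53·sin51.2° = 5.868 m, counterclockwise.
Στ = 0 ⇒ N × 5.868 = 2789 ⇒ N = 475.3 N.
ΣFx = 0 ⇒ f = N_wall = 475.3 N. ΣFy = 0 ⇒ N_floor = 1083 N.
μ_min = f / N_floor = 475.3 / 1083 = 0.439.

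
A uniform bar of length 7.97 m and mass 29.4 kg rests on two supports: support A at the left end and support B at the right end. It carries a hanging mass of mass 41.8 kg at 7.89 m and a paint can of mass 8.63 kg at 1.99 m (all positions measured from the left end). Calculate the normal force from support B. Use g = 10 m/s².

R_B ≈ 582 N

Taking torques about support A:
Beam weight: 29.4 × 10 = 294 N down at 3.985 m → arm 3.985 m, τ = 294 × 3.985 = 1172 N·m clockwise.
Hanging mass: 41.8 × 10 = 418 N down at 7.89 m → arm 7.89 m, τ = 418 × 7.89 = 3298 N·m clockwise.
Paint can: 8.63 × 10 = 86.3 N down at 1.99 m → arm 1.99 m, τ = 86.3 × 1.99 = 171.7 N·m clockwise.
Net load moment about support A = 4642 N·m clockwise.
Reaction R at support B is upward at 7.97 m, arm 7.97 m → moment R × 7.97 counterclockwise.
Balancing moments: R × 7.97 = 4642, giving R = 582 N.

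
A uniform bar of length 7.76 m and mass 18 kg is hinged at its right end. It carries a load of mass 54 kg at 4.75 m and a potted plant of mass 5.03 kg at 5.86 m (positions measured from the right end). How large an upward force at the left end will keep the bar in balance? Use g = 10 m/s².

Take moments about the right end.
Beam weight: 18 × 10 = 180 N down at 3.88 m → arm 3.88 m, τ = 180 × 3.88 = 698.4 N·m counterclockwise.
Load: 54 × 10 = 540 N down at 4.75 m → arm 4.75 m, τ = 540 × 4.75 = 2565 N·m counterclockwise.
Potted plant: 5.03 × 10 = 50.3 N down at 5.86 m → arm 5.86 m, τ = 50.3 × 5.86 = 294.8 N·m counterclockwise.
Net moment of the loads = 3558 N·m counterclockwise.
The upward force F acts at the left end, arm 7.76 m, giving F × 7.76 clockwise.
For rotational equilibrium, F × 7.76 = 3558, so F = 3558 / 7.76 = 459 N.

F ≈ 459 N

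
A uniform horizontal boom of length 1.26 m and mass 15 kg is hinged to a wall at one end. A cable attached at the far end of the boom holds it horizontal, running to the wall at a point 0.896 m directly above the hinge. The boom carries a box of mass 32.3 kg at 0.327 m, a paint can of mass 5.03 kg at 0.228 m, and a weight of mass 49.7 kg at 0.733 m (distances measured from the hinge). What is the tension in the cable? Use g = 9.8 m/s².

Sum moments about the hinge (the unknown hinge reaction has zero arm there).
Beam weight: 15 × 9.8 = 147 N down at 0.63 m → arm 0.63 m, τ = 147 × 0.63 = 92.61 N·m clockwise.
Box: 32.3 × 9.8 = 316.5 N down at 0.327 m → arm 0.327 m, τ = 316.5 × 0.327 = 103.5 N·m clockwise.
Paint can: 5.03 × 9.8 = 49.29 N down at 0.228 m → arm 0.228 m, τ = 49.29 × 0.228 = 11.24 N·m clockwise.
Weight: 49.7 × 9.8 = 487.1 N down at 0.733 m → arm 0.733 m, τ = 487.1 × 0.733 = 357 N·m clockwise.
Total clockwise load moment = 564.4 N·m.
The cable tension T acts at 1.26 m; only its component perpendicular to the boom, T sinθ, produces torque. sinθ = h/√(h²+d²) = 0.896/√(0.896²+1.26²) = 0.5795.
Setting net torque to zero: T × 1.26 × 0.5795 = 564.4 → T = 564.4 / 0.7302 = 773 N.

T ≈ 773 N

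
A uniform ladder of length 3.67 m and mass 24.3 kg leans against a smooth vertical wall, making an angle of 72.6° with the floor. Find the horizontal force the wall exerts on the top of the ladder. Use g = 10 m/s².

About the foot of the ladder:
Ladder weight 24.3×10 = 243 N acts at 1.835 m along the ladder; its horizontal arm is 1.835·cos72.6° = 0.5487 m → τ = 133.3 N·m clockwise.
Wall normal N acts horizontally at the top; its moment arm is the height L sinθ = 3.67·sin72.6° = 3.502 m, counterclockwise.
Setting net torque to zero: N × 3.502 = 133.3 → N = 38.1 N.

N_wall ≈ 38.1 N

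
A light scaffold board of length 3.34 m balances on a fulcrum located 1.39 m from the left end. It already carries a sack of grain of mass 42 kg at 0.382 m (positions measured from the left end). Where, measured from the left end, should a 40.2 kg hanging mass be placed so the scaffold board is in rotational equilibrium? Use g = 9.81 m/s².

x ≈ 2.44 m from the left end

Take moments about the fulcrum (at 1.39 m from the left end).
Sack of grain: 42 × 9.81 = 412 N down at 0.382 m → arm 1.008 m, τ = 412 × 1.008 = 415.3 N·m counterclockwise.
Net moment of existing loads = 415.3 N·m counterclockwise.
The hanging mass weighs 40.2 × 9.81 = 394.4 N and must supply an equal clockwise moment, so its lever arm about the fulcrum is 415.3 / 394.4 = 1.05 m.
That puts it at 1.39 + 1.05 = 2.44 m from the left end.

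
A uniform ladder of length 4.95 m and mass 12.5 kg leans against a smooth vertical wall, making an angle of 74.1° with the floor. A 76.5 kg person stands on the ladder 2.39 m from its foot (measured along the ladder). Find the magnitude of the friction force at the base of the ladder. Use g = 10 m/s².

Sum moments about the foot of the ladder (the floor normal and friction both act there and drop out).
Ladder weight 12.5×10 = 125 N acts at 2.475 m along the ladder; its horizontal arm is 2.475·cos74.1° = 0.678 m → τ = 84.75 N·m clockwise.
Person: 76.5×10 = 765 N at 2.39 m → arm 0.6548 m → τ = 500.9 N·m clockwise.
Wall normal N acts horizontally at the top; its moment arm is the height L sinθ = 4.95·sin74.1° = 4.761 m, counterclockwise.
Setting net torque to zero: N × 4.761 = 585.6 → N = 123 N.
ΣFx = 0: friction at the foot balances the wall's push, so f = N_wall = 123 N.

f ≈ 123 N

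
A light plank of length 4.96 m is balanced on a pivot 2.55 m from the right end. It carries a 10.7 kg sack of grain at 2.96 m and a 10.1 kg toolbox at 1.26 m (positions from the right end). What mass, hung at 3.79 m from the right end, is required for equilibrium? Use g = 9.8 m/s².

m ≈ 6.97 kg

Take moments about the pivot (at 2.55 m from the right end).
Sack of grain: 10.7 × 9.8 = 104.9 N down at 2.96 m → arm 0.41 m, τ = 104.9 × 0.41 = 43.01 N·m counterclockwise.
Toolbox: 10.1 × 9.8 = 98.98 N down at 1.26 m → arm 1.29 m, τ = 98.98 × 1.29 = 127.7 N·m clockwise.
Net moment of known loads = 84.69 N·m clockwise.
An unknown mass m at 3.79 m has arm 1.24 m; its moment is m·g·1.24 counterclockwise.
For rotational equilibrium, m × 9.8 × 1.24 = 84.69, so m = 84.69 / (9.8 × 1.24) = 6.97 kg.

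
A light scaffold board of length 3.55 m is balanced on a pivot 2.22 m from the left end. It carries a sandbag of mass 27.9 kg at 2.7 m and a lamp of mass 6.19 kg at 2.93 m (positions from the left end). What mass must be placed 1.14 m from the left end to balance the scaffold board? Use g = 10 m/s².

Choose the pivot (at 2.22 m from the left end) as the axis so the support reaction has zero arm there.
Sandbag: 27.9 × 10 = 279 N down at 2.7 m → arm 0.48 m, τ = 279 × 0.48 = 133.9 N·m clockwise.
Lamp: 6.19 × 10 = 61.9 N down at 2.93 m → arm 0.71 m, τ = 61.9 × 0.71 = 43.95 N·m clockwise.
Net moment of known loads = 177.9 N·m clockwise.
An unknown mass m at 1.14 m has arm 1.08 m; its moment is m·g·1.08 counterclockwise.
Balancing moments: m × 10 × 1.08 = 177.9, giving m = 177.9 / (10 × 1.08) = 16.5 kg.

m ≈ 16.5 kg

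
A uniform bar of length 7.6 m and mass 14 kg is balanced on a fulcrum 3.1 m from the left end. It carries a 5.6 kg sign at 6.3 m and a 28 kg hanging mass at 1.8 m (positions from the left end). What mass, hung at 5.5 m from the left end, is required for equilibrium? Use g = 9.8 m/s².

Choose the fulcrum (at 3.1 m from the left end) as the axis so the support reaction has zero arm there.
Beam weight: 14 × 9.8 = 137.2 N down at 3.8 m → arm 0.7 m, τ = 137.2 × 0.7 = 96.04 N·m clockwise.
Sign: 5.6 × 9.8 = 54.88 N down at 6.3 m → arm 3.2 m, τ = 54.88 × 3.2 = 175.6 N·m clockwise.
Hanging mass: 28 × 9.8 = 274.4 N down at 1.8 m → arm 1.3 m, τ = 274.4 × 1.3 = 356.7 N·m counterclockwise.
Net moment of known loads = 85.06 N·m counterclockwise.
An unknown mass m at 5.5 m has arm 2.4 m; its moment is m·g·2.4 clockwise.
For rotational equilibrium, m × 9.8 × 2.4 = 85.06, so m = 85.06 / (9.8 × 2.4) = 3.62 kg.

m ≈ 3.62 kg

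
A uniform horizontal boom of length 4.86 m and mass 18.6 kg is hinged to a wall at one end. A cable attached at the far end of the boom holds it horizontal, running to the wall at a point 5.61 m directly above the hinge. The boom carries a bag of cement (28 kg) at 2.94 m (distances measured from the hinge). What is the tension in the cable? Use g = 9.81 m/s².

T ≈ 341 N

Take moments about the hinge.
Beam weight: 18.6 × 9.81 = 182.5 N down at 2.43 m → arm 2.43 m, τ = 182.5 × 2.43 = 443.5 N·m clockwise.
Bag of cement: 28 × 9.81 = 274.7 N down at 2.94 m → arm 2.94 m, τ = 274.7 × 2.94 = 807.6 N·m clockwise.
Total clockwise load moment = 1251 N·m.
The cable tension T acts at 4.86 m; only its component perpendicular to the boom, T sinθ, produces torque. sinθ = h/√(h²+d²) = 5.61/√(5.61²+4.86²) = 0.7558.
Setting net torque to zero: T × 4.86 × 0.7558 = 1251 → T = 1251 / 3.673 = 341 N.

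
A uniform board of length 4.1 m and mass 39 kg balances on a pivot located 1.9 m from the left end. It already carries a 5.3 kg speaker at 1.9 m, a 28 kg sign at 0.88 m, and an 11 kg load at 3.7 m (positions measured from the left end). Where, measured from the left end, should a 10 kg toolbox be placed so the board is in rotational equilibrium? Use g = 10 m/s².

x ≈ 2.19 m from the left end

Sum moments about the pivot (at 1.9 m from the left end) (the support reaction has zero arm there).
Beam weight: 39 × 10 = 390 N down at 2.05 m → arm 0.15 m, τ = 390 × 0.15 = 58.5 N·m clockwise.
Speaker: acts at the pivot, moment arm 0 → no torque.
Sign: 28 × 10 = 280 N down at 0.88 m → arm 1.02 m, τ = 280 × 1.02 = 285.6 N·m counterclockwise.
Load: 11 × 10 = 110 N down at 3.7 m → arm 1.8 m, τ = 110 × 1.8 = 198 N·m clockwise.
Net moment of existing loads = 29.1 N·m counterclockwise.
The toolbox weighs 10 × 10 = 100 N and must supply an equal clockwise moment, so its lever arm about the pivot is 29.1 / 100 = 0.291 m.
That puts it at 1.9 + 0.291 = 2.19 m from the left end.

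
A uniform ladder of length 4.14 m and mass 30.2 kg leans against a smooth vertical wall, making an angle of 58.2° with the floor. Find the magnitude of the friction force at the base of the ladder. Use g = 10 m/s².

f ≈ 93.6 N

Sum moments about the foot of the ladder (the floor normal and friction both act there and drop out).
Ladder weight 30.2×10 = 302 N acts at 2.07 m along the ladder; its horizontal arm is 2.07·cos58.2° = 1.091 m → τ = 329.5 N·m clockwise.
Wall normal N acts horizontally at the top; its moment arm is the height L sinθ = 4.14·sin58.2° = 3.519 m, counterclockwise.
Setting net torque to zero: N × 3.519 = 329.5 → N = 93.6 N.
ΣFx = 0: friction at the foot balances the wall's push, so f = N_wall = 93.6 N.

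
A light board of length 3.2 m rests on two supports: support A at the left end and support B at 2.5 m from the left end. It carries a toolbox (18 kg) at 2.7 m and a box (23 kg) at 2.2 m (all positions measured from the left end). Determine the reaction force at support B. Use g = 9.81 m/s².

Taking torques about support A:
Toolbox: 18 × 9.81 = 176.6 N down at 2.7 m → arm 2.7 m, τ = 176.6 × 2.7 = 476.8 N·m clockwise.
Box: 23 × 9.81 = 225.6 N down at 2.2 m → arm 2.2 m, τ = 225.6 × 2.2 = 496.3 N·m clockwise.
Net load moment about support A = 973.1 N·m clockwise.
Reaction R at support B is upward at 2.5 m, arm 2.5 m → moment R × 2.5 counterclockwise.
For rotational equilibrium, R × 2.5 = 973.1, so R = 389 N.

R_B ≈ 389 N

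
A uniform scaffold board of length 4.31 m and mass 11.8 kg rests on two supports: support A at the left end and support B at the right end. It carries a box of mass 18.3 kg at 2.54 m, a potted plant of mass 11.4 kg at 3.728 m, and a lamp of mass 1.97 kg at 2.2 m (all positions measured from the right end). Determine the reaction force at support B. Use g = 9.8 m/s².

Sum moments about support A (its reaction then has zero moment arm).
Beam weight: 11.8 × 9.8 = 115.6 N down at 2.155 m → arm 2.155 m, τ = 115.6 × 2.155 = 249.1 N·m clockwise.
Box: 18.3 × 9.8 = 179.3 N down at 2.54 m → arm 1.77 m, τ = 179.3 × 1.77 = 317.4 N·m clockwise.
Potted plant: 11.4 × 9.8 = 111.7 N down at 3.728 m → arm 0.582 m, τ = 111.7 × 0.582 = 65.01 N·m clockwise.
Lamp: 1.97 × 9.8 = 19.31 N down at 2.2 m → arm 2.11 m, τ = 19.31 × 2.11 = 40.74 N·m clockwise.
Net load moment about support A = 672.2 N·m clockwise.
Reaction R at support B is upward at 0 m, arm 4.31 m → moment R × 4.31 counterclockwise.
Στ = 0 ⇒ R × 4.31 = 672.2 ⇒ R = 156 N.

R_B ≈ 156 N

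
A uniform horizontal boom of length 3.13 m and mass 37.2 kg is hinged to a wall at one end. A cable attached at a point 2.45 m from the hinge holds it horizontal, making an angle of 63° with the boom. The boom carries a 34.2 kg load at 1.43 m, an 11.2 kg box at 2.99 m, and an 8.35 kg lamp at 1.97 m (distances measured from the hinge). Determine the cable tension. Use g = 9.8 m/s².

T ≈ 705 N

Sum moments about the hinge (the unknown hinge reaction has zero arm there).
Beam weight: 37.2 × 9.8 = 364.6 N down at 1.565 m → arm 1.565 m, τ = 364.6 × 1.565 = 570.6 N·m clockwise.
Load: 34.2 × 9.8 = 335.2 N down at 1.43 m → arm 1.43 m, τ = 335.2 × 1.43 = 479.3 N·m clockwise.
Box: 11.2 × 9.8 = 109.8 N down at 2.99 m → arm 2.99 m, τ = 109.8 × 2.99 = 328.3 N·m clockwise.
Lamp: 8.35 × 9.8 = 81.83 N down at 1.97 m → arm 1.97 m, τ = 81.83 × 1.97 = 161.2 N·m clockwise.
Total clockwise load moment = 1539 N·m.
The cable tension T acts at 2.45 m; only its component perpendicular to the boom, T sinθ, produces torque. sin 63° = 0.891.
Setting net torque to zero: T × 2.45 × 0.891 = 1539 → T = 1539 / 2.183 = 705 N.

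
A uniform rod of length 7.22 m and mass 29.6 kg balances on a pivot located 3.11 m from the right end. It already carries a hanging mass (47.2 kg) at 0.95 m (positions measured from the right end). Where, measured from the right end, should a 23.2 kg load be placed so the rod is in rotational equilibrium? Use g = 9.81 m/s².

About the pivot (at 3.11 m from the right end):
Beam weight: 29.6 × 9.81 = 290.4 N down at 3.61 m → arm 0.5 m, τ = 290.4 × 0.5 = 145.2 N·m counterclockwise.
Hanging mass: 47.2 × 9.81 = 463 N down at 0.95 m → arm 2.16 m, τ = 463 × 2.16 = 1000 N·m clockwise.
Net moment of existing loads = 854.8 N·m clockwise.
The load weighs 23.2 × 9.81 = 227.6 N and must supply an equal counterclockwise moment, so its lever arm about the pivot is 854.8 / 227.6 = 3.76 m.
That puts it at 3.11 + 3.76 = 6.87 m from the right end.

x ≈ 6.87 m from the right end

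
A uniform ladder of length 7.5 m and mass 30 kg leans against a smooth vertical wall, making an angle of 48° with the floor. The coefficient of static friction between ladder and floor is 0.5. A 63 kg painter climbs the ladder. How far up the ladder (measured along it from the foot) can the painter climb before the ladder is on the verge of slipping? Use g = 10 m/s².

d ≈ 4.36 m

Sum moments about the foot of the ladder (the floor normal and friction both act there and drop out).
Ladder weight 30×10 = 300 N acts at 3.75 m along the ladder; its horizontal arm is 3.75·cos48° = 2.509 m → τ = 752.7 N·m clockwise.
Painter weight 63×10 = 630 N at distance d → arm d·cos48° → τ = 630·d·0.6691 clockwise.
Wall normal N at the top has arm L sinθ = 5.574 m counterclockwise, so Στ = 0 gives N·5.574 = 752.7 + 421.5·d.
ΣFy = 0 ⇒ N_floor = 930 N, so the maximum friction is μ_s·N_floor = 0.5×930 = 465 N. ΣFx = 0 ⇒ N_wall = f, so at the slipping point N = 465 N.
Substituting: 465×5.574 = 752.7 + 421.5·d ⇒ d = (2592 − 752.7) / 421.5 = 4.36 m.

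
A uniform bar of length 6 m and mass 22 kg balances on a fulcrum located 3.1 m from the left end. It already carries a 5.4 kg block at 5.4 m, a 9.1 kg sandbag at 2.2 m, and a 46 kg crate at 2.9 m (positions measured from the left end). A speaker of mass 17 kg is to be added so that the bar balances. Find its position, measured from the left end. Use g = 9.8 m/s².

x ≈ 3.52 m from the left end

Take moments about the fulcrum (at 3.1 m from the left end).
Beam weight: 22 × 9.8 = 215.6 N down at 3 m → arm 0.1 m, τ = 215.6 × 0.1 = 21.56 N·m counterclockwise.
Block: 5.4 × 9.8 = 52.92 N down at 5.4 m → arm 2.3 m, τ = 52.92 × 2.3 = 121.7 N·m clockwise.
Sandbag: 9.1 × 9.8 = 89.18 N down at 2.2 m → arm 0.9 m, τ = 89.18 × 0.9 = 80.26 N·m counterclockwise.
Crate: 46 × 9.8 = 450.8 N down at 2.9 m → arm 0.2 m, τ = 450.8 × 0.2 = 90.16 N·m counterclockwise.
Net moment of existing loads = 70.28 N·m counterclockwise.
The speaker weighs 17 × 9.8 = 166.6 N and must supply an equal clockwise moment, so its lever arm about the fulcrum is 70.28 / 166.6 = 0.422 m.
That puts it at 3.1 + 0.422 = 3.52 m from the left end.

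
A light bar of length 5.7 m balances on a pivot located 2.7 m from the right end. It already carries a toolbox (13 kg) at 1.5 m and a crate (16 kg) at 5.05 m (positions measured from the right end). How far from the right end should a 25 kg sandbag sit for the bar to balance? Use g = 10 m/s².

x ≈ 1.82 m from the right end

Taking torques about the pivot (at 2.7 m from the right end):
Toolbox: 13 × 10 = 130 N down at 1.5 m → arm 1.2 m, τ = 130 × 1.2 = 156 N·m clockwise.
Crate: 16 × 10 = 160 N down at 5.05 m → arm 2.35 m, τ = 160 × 2.35 = 376 N·m counterclockwise.
Net moment of existing loads = 220 N·m counterclockwise.
The sandbag weighs 25 × 10 = 250 N and must supply an equal clockwise moment, so its lever arm about the pivot is 220 / 250 = 0.88 m.
That puts it at 2.7 − 0.88 = 1.82 m from the right end.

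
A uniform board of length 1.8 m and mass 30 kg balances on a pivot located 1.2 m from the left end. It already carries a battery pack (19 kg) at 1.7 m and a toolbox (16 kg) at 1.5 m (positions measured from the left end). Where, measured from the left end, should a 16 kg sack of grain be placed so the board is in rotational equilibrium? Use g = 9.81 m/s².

Sum moments about the pivot (at 1.2 m from the left end) (the support reaction has zero arm there).
Beam weight: 30 × 9.81 = 294.3 N down at 0.9 m → arm 0.3 m, τ = 294.3 × 0.3 = 88.29 N·m counterclockwise.
Battery pack: 19 × 9.81 = 186.4 N down at 1.7 m → arm 0.5 m, τ = 186.4 × 0.5 = 93.2 N·m clockwise.
Toolbox: 16 × 9.81 = 157 N down at 1.5 m → arm 0.3 m, τ = 157 × 0.3 = 47.1 N·m clockwise.
Net moment of existing loads = 52.01 N·m clockwise.
The sack of grain weighs 16 × 9.81 = 157 N and must supply an equal counterclockwise moment, so its lever arm about the pivot is 52.01 / 157 = 0.331 m.
That puts it at 1.2 − 0.331 = 0.869 m from the left end.

x ≈ 0.869 m from the left end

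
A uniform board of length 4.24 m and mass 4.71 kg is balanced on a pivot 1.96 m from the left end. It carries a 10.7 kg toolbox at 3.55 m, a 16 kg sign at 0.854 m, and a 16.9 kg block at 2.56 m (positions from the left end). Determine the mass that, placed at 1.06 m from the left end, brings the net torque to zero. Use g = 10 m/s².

Choose the pivot (at 1.96 m from the left end) as the axis so the support reaction has zero arm there.
Beam weight: 4.71 × 10 = 47.1 N down at 2.12 m → arm 0.16 m, τ = 47.1 × 0.16 = 7.536 N·m clockwise.
Toolbox: 10.7 × 10 = 107 N down at 3.55 m → arm 1.59 m, τ = 107 × 1.59 = 170.1 N·m clockwise.
Sign: 16 × 10 = 160 N down at 0.854 m → arm 1.106 m, τ = 160 × 1.106 = 177 N·m counterclockwise.
Block: 16.9 × 10 = 169 N down at 2.56 m → arm 0.6 m, τ = 169 × 0.6 = 101.4 N·m clockwise.
Net moment of known loads = 102 N·m clockwise.
An unknown mass m at 1.06 m has arm 0.9 m; its moment is m·g·0.9 counterclockwise.
Στ = 0 ⇒ m × 10 × 0.9 = 102 ⇒ m = 102 / (10 × 0.9) = 11.3 kg.

m ≈ 11.3 kg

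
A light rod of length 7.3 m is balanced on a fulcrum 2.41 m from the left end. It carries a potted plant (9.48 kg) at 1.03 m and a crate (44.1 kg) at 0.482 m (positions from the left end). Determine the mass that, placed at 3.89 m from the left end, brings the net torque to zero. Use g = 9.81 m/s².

Taking torques about the fulcrum (at 2.41 m from the left end):
Potted plant: 9.48 × 9.81 = 93 N down at 1.03 m → arm 1.38 m, τ = 93 × 1.38 = 128.3 N·m counterclockwise.
Crate: 44.1 × 9.81 = 432.6 N down at 0.482 m → arm 1.928 m, τ = 432.6 × 1.928 = 834.1 N·m counterclockwise.
Net moment of known loads = 962.4 N·m counterclockwise.
An unknown mass m at 3.89 m has arm 1.48 m; its moment is m·g·1.48 clockwise.
Balancing moments: m × 9.81 × 1.48 = 962.4, giving m = 962.4 / (9.81 × 1.48) = 66.3 kg.

m ≈ 66.3 kg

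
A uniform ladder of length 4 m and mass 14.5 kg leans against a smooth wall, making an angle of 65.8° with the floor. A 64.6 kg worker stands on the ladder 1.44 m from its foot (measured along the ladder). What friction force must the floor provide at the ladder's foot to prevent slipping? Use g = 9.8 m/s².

Choose the foot of the ladder as the axis so the floor normal and friction both act there and drop out.
Ladder weight 14.5×9.8 = 142.1 N acts at 2 m along the ladder; its horizontal arm is 2·cos65.8° = 0.8198 m → τ = 116.5 N·m clockwise.
Worker: 64.6×9.8 = 633.1 N at 1.44 m → arm 0.5903 m → τ = 373.7 N·m clockwise.
Wall normal N acts horizontally at the top; its moment arm is the height L sinθ = 4·sin65.8° = 3.648 m, counterclockwise.
Balancing moments: N × 3.648 = 490.2, giving N = 134 N.
ΣFx = 0: friction at the foot balances the wall's push, so f = N_wall = 134 N.

f ≈ 134 N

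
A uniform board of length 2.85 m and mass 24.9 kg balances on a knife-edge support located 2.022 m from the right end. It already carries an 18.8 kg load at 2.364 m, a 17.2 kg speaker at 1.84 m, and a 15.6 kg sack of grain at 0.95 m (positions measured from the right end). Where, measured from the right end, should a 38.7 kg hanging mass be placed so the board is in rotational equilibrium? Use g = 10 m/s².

Take moments about the knife-edge support (at 2.022 m from the right end).
Beam weight: 24.9 × 10 = 249 N down at 1.425 m → arm 0.597 m, τ = 249 × 0.597 = 148.7 N·m clockwise.
Load: 18.8 × 10 = 188 N down at 2.364 m → arm 0.342 m, τ = 188 × 0.342 = 64.3 N·m counterclockwise.
Speaker: 17.2 × 10 = 172 N down at 1.84 m → arm 0.182 m, τ = 172 × 0.182 = 31.3 N·m clockwise.
Sack of grain: 15.6 × 10 = 156 N down at 0.95 m → arm 1.072 m, τ = 156 × 1.072 = 167.2 N·m clockwise.
Net moment of existing loads = 282.9 N·m clockwise.
The hanging mass weighs 38.7 × 10 = 387 N and must supply an equal counterclockwise moment, so its lever arm about the knife-edge support is 282.9 / 387 = 0.731 m.
That puts it at 2.022 + 0.731 = 2.75 m from the right end.

x ≈ 2.75 m from the right end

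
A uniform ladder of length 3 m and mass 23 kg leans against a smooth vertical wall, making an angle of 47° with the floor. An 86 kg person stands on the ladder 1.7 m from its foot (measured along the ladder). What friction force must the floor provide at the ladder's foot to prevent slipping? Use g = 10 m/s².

f ≈ 562 N

Take moments about the foot of the ladder.
Ladder weight 23×10 = 230 N acts at 1.5 m along the ladder; its horizontal arm is 1.5·cos47° = 1.023 m → τ = 235.3 N·m clockwise.
Person: 86×10 = 860 N at 1.7 m → arm 1.159 m → τ = 996.7 N·m clockwise.
Wall normal N acts horizontally at the top; its moment arm is the height L sinθ = 3·sin47° = 2.194 m, counterclockwise.
For rotational equilibrium, N × 2.194 = 1232, so N = 562 N.
ΣFx = 0: friction at the foot balances the wall's push, so f = N_wall = 562 N.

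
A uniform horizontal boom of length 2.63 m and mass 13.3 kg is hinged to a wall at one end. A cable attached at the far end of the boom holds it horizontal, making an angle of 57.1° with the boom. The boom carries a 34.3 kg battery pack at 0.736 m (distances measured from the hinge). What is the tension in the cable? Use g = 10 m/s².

T ≈ 194 N

Take moments about the hinge.
Beam weight: 13.3 × 10 = 133 N down at 1.315 m → arm 1.315 m, τ = 133 × 1.315 = 174.9 N·m clockwise.
Battery pack: 34.3 × 10 = 343 N down at 0.736 m → arm 0.736 m, τ = 343 × 0.736 = 252.4 N·m clockwise.
Total clockwise load moment = 427.3 N·m.
The cable tension T acts at 2.63 m; only its component perpendicular to the boom, T sinθ, produces torque. sin 57.1° = 0.8396.
For rotational equilibrium, T × 2.63 × 0.8396 = 427.3, so T = 427.3 / 2.208 = 194 N.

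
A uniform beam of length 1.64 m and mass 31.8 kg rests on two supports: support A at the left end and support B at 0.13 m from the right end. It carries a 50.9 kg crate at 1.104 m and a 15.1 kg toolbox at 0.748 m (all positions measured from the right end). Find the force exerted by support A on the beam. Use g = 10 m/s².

Taking torques about support B:
Beam weight: 31.8 × 10 = 318 N down at 0.82 m → arm 0.69 m, τ = 318 × 0.69 = 219.4 N·m counterclockwise.
Crate: 50.9 × 10 = 509 N down at 1.104 m → arm 0.974 m, τ = 509 × 0.974 = 495.8 N·m counterclockwise.
Toolbox: 15.1 × 10 = 151 N down at 0.748 m → arm 0.618 m, τ = 151 × 0.618 = 93.32 N·m counterclockwise.
Net load moment about support B = 808.5 N·m counterclockwise.
Reaction R at support A is upward at 1.64 m, arm 1.51 m → moment R × 1.51 clockwise.
Στ = 0 ⇒ R × 1.51 = 808.5 ⇒ R = 535 N.

R_A ≈ 535 N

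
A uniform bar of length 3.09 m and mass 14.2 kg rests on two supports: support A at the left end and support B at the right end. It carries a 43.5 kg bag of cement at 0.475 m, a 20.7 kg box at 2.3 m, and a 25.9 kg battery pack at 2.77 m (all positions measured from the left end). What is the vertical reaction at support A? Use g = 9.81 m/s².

R_A ≈ 509 N

Sum moments about support B (its reaction then has zero moment arm).
Beam weight: 14.2 × 9.81 = 139.3 N down at 1.545 m → arm 1.545 m, τ = 139.3 × 1.545 = 215.2 N·m counterclockwise.
Bag of cement: 43.5 × 9.81 = 426.7 N down at 0.475 m → arm 2.615 m, τ = 426.7 × 2.615 = 1116 N·m counterclockwise.
Box: 20.7 × 9.81 = 203.1 N down at 2.3 m → arm 0.79 m, τ = 203.1 × 0.79 = 160.4 N·m counterclockwise.
Battery pack: 25.9 × 9.81 = 254.1 N down at 2.77 m → arm 0.32 m, τ = 254.1 × 0.32 = 81.31 N·m counterclockwise.
Net load moment about support B = 1573 N·m counterclockwise.
Reaction R at support A is upward at 0 m, arm 3.09 m → moment R × 3.09 clockwise.
Στ = 0 ⇒ R × 3.09 = 1573 ⇒ R = 509 N.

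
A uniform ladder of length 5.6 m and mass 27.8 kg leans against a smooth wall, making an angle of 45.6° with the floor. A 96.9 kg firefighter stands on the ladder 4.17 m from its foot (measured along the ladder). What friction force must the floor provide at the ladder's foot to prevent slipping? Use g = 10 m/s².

f ≈ 843 N

About the foot of the ladder:
Ladder weight 27.8×10 = 278 N acts at 2.8 m along the ladder; its horizontal arm is 2.8·cos45.6° = 1.959 m → τ = 544.6 N·m clockwise.
Firefighter: 96.9×10 = 969 N at 4.17 m → arm 2.918 m → τ = 2828 N·m clockwise.
Wall normal N acts horizontally at the top; its moment arm is the height L sinθ = 5.6·sin45.6° = 4.001 m, counterclockwise.
For rotational equilibrium, N × 4.001 = 3373, so N = 843 N.
ΣFx = 0: friction at the foot balances the wall's push, so f = N_wall = 843 N.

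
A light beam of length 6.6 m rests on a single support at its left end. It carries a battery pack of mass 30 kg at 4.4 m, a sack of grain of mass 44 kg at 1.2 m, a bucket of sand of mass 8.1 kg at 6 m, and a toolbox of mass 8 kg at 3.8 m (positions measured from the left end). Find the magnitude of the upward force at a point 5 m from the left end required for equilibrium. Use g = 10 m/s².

Choose the left end as the axis so the unknown pivot reaction has zero arm there.
Battery pack: 30 × 10 = 300 N down at 4.4 m → arm 4.4 m, τ = 300 × 4.4 = 1320 N·m clockwise.
Sack of grain: 44 × 10 = 440 N down at 1.2 m → arm 1.2 m, τ = 440 × 1.2 = 528 N·m clockwise.
Bucket of sand: 8.1 × 10 = 81 N down at 6 m → arm 6 m, τ = 81 × 6 = 486 N·m clockwise.
Toolbox: 8 × 10 = 80 N down at 3.8 m → arm 3.8 m, τ = 80 × 3.8 = 304 N·m clockwise.
Net moment of the loads = 2638 N·m clockwise.
The upward force F acts at a point 5 m from the left end, arm 5 m, giving F × 5 counterclockwise.
Στ = 0 ⇒ F × 5 = 2638 ⇒ F = 2638 / 5 = 528 N.

F ≈ 528 N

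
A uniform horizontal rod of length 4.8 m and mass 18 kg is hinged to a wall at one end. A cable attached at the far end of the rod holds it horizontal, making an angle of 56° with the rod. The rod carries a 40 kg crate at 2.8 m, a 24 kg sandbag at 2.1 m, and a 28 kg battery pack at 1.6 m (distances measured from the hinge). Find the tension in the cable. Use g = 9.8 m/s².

Taking torques about the hinge:
Beam weight: 18 × 9.8 = 176.4 N down at 2.4 m → arm 2.4 m, τ = 176.4 × 2.4 = 423.4 N·m clockwise.
Crate: 40 × 9.8 = 392 N down at 2.8 m → arm 2.8 m, τ = 392 × 2.8 = 1098 N·m clockwise.
Sandbag: 24 × 9.8 = 235.2 N down at 2.1 m → arm 2.1 m, τ = 235.2 × 2.1 = 493.9 N·m clockwise.
Battery pack: 28 × 9.8 = 274.4 N down at 1.6 m → arm 1.6 m, τ = 274.4 × 1.6 = 439 N·m clockwise.
Total clockwise load moment = 2454 N·m.
The cable tension T acts at 4.8 m; only its component perpendicular to the rod, T sinθ, produces torque. sin 56° = 0.829.
Setting net torque to zero: T × 4.8 × 0.829 = 2454 → T = 2454 / 3.979 = 617 N.

T ≈ 617 N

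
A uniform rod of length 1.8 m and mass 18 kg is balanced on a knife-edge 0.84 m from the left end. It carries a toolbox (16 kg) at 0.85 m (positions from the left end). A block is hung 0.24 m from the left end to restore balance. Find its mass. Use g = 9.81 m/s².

Taking torques about the knife-edge (at 0.84 m from the left end):
Beam weight: 18 × 9.81 = 176.6 N down at 0.9 m → arm 0.06 m, τ = 176.6 × 0.06 = 10.6 N·m clockwise.
Toolbox: 16 × 9.81 = 157 N down at 0.85 m → arm 0.01 m, τ = 157 × 0.01 = 1.57 N·m clockwise.
Net moment of known loads = 12.17 N·m clockwise.
An unknown mass m at 0.24 m has arm 0.6 m; its moment is m·g·0.6 counterclockwise.
Setting net torque to zero: m × 9.81 × 0.6 = 12.17 → m = 12.17 / (9.81 × 0.6) = 2.07 kg.

m ≈ 2.07 kg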